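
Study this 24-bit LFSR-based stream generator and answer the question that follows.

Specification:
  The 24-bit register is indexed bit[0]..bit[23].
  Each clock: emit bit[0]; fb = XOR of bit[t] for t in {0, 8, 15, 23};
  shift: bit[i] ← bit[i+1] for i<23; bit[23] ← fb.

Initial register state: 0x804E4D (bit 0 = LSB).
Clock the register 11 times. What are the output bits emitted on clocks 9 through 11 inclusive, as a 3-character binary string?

011

reg_0 = 0x804E4D
clock 1: out=1, reg = 0x402726
clock 2: out=0, reg = 0xA01393
clock 3: out=1, reg = 0xD009C9
clock 4: out=1, reg = 0xE804E4
clock 5: out=0, reg = 0xF40272
clock 6: out=0, reg = 0xFA0139
clock 7: out=1, reg = 0xFD009C
clock 8: out=0, reg = 0xFE804E
clock 9: out=0, reg = 0x7F4027
clock 10: out=1, reg = 0xBFA013
clock 11: out=1, reg = 0xDFD009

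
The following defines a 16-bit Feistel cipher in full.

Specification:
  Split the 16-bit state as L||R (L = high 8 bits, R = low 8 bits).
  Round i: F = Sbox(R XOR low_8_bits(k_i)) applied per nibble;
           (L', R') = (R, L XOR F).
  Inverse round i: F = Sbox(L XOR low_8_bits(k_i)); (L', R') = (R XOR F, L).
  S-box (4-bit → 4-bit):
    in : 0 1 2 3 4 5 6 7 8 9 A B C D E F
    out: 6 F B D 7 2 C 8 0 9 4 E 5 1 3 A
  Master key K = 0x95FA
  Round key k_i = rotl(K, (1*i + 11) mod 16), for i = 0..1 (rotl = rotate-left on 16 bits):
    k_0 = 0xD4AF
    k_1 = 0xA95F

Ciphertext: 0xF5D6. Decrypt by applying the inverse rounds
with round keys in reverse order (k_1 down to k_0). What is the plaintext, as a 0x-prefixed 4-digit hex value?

s_0 = ciphertext = 0xF5D6
s_1 = InvRound(s_0, k_1) = 0x92F5
s_2 = InvRound(s_1, k_0) = 0x2492

0x2492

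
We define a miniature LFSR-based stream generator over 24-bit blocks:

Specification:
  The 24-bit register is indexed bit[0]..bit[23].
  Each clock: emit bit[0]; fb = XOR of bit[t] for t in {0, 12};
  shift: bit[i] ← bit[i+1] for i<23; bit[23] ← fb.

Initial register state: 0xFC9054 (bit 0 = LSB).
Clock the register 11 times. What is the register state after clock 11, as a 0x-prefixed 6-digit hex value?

reg_0 = 0xFC9054
clock 1: out=0, reg = 0xFE482A
clock 2: out=0, reg = 0x7F2415
clock 3: out=1, reg = 0xBF920A
clock 4: out=0, reg = 0xDFC905
clock 5: out=1, reg = 0xEFE482
clock 6: out=0, reg = 0x77F241
clock 7: out=1, reg = 0x3BF920
clock 8: out=0, reg = 0x9DFC90
clock 9: out=0, reg = 0xCEFE48
clock 10: out=0, reg = 0xE77F24
clock 11: out=0, reg = 0xF3BF92

0xF3BF92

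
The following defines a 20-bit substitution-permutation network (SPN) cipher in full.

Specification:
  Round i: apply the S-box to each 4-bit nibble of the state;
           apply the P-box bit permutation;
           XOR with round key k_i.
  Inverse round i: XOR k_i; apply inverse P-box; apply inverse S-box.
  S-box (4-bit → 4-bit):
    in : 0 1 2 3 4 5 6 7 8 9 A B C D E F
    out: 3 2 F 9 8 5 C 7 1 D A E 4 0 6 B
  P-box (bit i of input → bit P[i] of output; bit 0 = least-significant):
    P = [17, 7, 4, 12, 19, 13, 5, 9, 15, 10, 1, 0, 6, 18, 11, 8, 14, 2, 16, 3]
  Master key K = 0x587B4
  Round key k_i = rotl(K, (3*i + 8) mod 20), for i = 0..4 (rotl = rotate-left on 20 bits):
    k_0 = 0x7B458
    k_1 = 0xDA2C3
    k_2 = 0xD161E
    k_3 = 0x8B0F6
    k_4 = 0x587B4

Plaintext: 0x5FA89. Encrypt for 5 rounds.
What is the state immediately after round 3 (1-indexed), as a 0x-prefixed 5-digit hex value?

s_0 = plaintext = 0x5FA89
s_1 = Round(s_0, k_0) = 0x8E109
s_2 = Round(s_1, k_1) = 0x3DED3
s_3 = Round(s_2, k_2) = 0xF4214
s_4 = Round(s_3, k_3) = 0x845F9
s_5 = Round(s_4, k_4) = 0xF74A6

0xF4214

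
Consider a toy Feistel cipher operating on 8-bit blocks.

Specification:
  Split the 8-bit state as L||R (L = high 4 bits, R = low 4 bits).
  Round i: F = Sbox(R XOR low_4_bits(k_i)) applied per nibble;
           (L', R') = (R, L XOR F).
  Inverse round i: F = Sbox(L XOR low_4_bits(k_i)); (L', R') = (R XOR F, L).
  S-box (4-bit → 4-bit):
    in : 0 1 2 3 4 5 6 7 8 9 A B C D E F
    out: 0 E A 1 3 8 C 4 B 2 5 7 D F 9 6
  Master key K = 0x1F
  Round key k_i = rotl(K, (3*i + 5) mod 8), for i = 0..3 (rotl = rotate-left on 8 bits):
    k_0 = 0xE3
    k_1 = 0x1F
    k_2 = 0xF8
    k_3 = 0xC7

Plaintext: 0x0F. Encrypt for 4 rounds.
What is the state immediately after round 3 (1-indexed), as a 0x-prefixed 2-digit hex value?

s_0 = plaintext = 0x0F
s_1 = Round(s_0, k_0) = 0xFD
s_2 = Round(s_1, k_1) = 0xD5
s_3 = Round(s_2, k_2) = 0x52
s_4 = Round(s_3, k_3) = 0x2D

0x52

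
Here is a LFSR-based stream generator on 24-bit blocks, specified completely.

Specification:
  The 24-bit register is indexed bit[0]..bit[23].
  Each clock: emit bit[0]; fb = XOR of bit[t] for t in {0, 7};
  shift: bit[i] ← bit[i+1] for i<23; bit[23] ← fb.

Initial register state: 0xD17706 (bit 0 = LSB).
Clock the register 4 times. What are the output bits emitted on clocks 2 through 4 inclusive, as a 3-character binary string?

reg_0 = 0xD17706
clock 1: out=0, reg = 0x68BB83
clock 2: out=1, reg = 0x345DC1
clock 3: out=1, reg = 0x1A2EE0
clock 4: out=0, reg = 0x8D1770

110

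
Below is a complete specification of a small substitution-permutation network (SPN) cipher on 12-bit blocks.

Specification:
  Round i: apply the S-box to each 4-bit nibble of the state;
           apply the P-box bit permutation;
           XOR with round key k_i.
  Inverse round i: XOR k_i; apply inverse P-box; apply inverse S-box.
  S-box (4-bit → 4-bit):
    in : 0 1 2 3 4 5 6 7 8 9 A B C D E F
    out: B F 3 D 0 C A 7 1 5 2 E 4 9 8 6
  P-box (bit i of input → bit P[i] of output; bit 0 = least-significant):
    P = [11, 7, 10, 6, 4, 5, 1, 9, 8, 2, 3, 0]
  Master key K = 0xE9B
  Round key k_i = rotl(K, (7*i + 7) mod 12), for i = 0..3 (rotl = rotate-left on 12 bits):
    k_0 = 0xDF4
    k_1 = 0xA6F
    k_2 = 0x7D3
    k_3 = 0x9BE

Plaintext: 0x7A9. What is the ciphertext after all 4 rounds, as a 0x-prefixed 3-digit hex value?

0xF9B

s_0 = plaintext = 0x7A9
s_1 = Round(s_0, k_0) = 0x0D8
s_2 = Round(s_1, k_1) = 0x17A
s_3 = Round(s_2, k_2) = 0x66C
s_4 = Round(s_3, k_3) = 0xF9B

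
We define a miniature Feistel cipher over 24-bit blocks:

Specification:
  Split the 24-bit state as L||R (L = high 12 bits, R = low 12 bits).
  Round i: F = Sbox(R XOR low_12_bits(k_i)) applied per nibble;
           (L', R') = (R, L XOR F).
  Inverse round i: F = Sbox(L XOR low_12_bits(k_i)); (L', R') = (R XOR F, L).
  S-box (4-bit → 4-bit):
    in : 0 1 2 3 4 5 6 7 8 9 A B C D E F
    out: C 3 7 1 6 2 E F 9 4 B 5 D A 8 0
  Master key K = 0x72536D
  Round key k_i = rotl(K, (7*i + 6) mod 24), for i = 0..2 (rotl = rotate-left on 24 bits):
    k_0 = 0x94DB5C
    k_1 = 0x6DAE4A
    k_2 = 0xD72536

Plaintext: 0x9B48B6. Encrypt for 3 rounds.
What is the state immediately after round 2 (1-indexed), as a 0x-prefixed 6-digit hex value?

s_0 = plaintext = 0x9B48B6
s_1 = Round(s_0, k_0) = 0x8B683F
s_2 = Round(s_1, k_1) = 0x83F644
s_3 = Round(s_2, k_2) = 0x6449C8

0x83F644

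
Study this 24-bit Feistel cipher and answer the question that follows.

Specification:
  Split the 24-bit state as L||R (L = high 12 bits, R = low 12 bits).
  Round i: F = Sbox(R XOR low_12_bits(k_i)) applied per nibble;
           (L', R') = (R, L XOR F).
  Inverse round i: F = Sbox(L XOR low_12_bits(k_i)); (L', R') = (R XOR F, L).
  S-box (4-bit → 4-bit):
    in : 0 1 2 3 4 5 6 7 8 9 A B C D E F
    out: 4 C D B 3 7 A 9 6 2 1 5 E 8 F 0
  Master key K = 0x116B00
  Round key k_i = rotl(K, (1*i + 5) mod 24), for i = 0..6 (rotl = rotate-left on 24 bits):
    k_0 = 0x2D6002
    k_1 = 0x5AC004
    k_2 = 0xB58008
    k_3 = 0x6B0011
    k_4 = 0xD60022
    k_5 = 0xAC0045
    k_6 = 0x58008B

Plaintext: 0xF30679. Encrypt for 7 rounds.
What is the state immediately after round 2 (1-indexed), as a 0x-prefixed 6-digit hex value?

0x5A5165

s_0 = plaintext = 0xF30679
s_1 = Round(s_0, k_0) = 0x6795A5
s_2 = Round(s_1, k_1) = 0x5A5165
s_3 = Round(s_2, k_2) = 0x16590D
s_4 = Round(s_3, k_3) = 0x90D3AB
s_5 = Round(s_4, k_4) = 0x3AB26F
s_6 = Round(s_5, k_5) = 0x26FE7A
s_7 = Round(s_6, k_6) = 0xE7AD63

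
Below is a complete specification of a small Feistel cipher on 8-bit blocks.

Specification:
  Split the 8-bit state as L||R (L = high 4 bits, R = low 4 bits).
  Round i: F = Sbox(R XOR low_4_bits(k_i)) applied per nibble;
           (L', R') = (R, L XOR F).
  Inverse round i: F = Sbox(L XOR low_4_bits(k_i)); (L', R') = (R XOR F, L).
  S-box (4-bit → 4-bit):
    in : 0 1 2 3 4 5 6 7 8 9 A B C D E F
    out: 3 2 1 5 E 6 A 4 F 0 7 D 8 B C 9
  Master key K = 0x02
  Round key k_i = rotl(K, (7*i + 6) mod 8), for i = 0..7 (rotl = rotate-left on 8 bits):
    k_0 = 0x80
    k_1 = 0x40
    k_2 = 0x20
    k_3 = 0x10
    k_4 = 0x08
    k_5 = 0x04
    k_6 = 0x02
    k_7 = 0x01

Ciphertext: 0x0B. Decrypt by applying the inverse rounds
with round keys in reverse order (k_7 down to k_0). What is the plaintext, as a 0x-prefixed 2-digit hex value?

0x38

s_0 = ciphertext = 0x0B
s_1 = InvRound(s_0, k_7) = 0x90
s_2 = InvRound(s_1, k_6) = 0xD9
s_3 = InvRound(s_2, k_5) = 0x9D
s_4 = InvRound(s_3, k_4) = 0xF9
s_5 = InvRound(s_4, k_3) = 0x0F
s_6 = InvRound(s_5, k_2) = 0xC0
s_7 = InvRound(s_6, k_1) = 0x8C
s_8 = InvRound(s_7, k_0) = 0x38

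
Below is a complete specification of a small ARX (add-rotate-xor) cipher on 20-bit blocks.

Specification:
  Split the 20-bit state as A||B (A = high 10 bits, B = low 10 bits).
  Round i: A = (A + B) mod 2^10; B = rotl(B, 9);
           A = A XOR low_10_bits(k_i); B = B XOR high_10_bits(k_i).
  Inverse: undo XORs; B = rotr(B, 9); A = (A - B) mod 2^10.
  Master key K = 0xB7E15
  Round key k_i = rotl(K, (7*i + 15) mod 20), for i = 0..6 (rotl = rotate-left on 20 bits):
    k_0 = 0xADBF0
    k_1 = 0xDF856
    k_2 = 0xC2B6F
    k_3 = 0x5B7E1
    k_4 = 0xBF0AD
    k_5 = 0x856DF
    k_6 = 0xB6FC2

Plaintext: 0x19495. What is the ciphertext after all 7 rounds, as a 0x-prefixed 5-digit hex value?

0x9656B

s_0 = plaintext = 0x19495
s_1 = Round(s_0, k_0) = 0xC28FC
s_2 = Round(s_1, k_1) = 0x14300
s_3 = Round(s_2, k_2) = 0x0FE8A
s_4 = Round(s_3, k_3) = 0x4A028
s_5 = Round(s_4, k_4) = 0x7F6E8
s_6 = Round(s_5, k_5) = 0x8EB61
s_7 = Round(s_6, k_6) = 0x9656B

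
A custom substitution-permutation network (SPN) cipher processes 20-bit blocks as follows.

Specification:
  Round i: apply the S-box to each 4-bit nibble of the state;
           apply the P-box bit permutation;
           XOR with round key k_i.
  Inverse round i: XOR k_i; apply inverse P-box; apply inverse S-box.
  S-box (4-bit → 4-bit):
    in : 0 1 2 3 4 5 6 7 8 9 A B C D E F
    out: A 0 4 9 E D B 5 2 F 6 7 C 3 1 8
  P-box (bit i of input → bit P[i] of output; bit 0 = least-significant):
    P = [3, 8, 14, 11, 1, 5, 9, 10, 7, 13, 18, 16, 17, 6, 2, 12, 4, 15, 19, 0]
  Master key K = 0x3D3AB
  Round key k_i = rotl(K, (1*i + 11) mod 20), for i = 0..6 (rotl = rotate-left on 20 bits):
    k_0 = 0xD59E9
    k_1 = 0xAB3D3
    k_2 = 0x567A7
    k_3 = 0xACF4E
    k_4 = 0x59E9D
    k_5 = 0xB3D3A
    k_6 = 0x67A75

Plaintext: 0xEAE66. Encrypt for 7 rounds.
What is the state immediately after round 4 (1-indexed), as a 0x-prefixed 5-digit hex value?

s_0 = plaintext = 0xEAE66
s_1 = Round(s_0, k_0) = 0xD5417
s_2 = Round(s_1, k_1) = 0xD43CF
s_3 = Round(s_2, k_2) = 0x4F973
s_4 = Round(s_3, k_3) = 0x775C5
s_5 = Round(s_4, k_4) = 0xAD001
s_6 = Round(s_5, k_5) = 0x0995A
s_7 = Round(s_6, k_6) = 0x18DB2

0x775C5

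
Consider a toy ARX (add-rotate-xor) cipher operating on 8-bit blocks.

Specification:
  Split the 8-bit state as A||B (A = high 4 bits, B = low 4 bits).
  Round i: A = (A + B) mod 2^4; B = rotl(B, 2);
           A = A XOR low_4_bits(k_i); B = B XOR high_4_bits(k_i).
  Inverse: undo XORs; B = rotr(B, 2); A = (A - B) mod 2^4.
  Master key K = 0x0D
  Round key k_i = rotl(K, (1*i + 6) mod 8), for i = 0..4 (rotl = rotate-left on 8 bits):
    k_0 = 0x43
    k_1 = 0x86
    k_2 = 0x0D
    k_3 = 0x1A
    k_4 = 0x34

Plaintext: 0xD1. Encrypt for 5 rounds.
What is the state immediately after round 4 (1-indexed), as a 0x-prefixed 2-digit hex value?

s_0 = plaintext = 0xD1
s_1 = Round(s_0, k_0) = 0xD0
s_2 = Round(s_1, k_1) = 0xB8
s_3 = Round(s_2, k_2) = 0xE2
s_4 = Round(s_3, k_3) = 0xA9
s_5 = Round(s_4, k_4) = 0x75

0xA9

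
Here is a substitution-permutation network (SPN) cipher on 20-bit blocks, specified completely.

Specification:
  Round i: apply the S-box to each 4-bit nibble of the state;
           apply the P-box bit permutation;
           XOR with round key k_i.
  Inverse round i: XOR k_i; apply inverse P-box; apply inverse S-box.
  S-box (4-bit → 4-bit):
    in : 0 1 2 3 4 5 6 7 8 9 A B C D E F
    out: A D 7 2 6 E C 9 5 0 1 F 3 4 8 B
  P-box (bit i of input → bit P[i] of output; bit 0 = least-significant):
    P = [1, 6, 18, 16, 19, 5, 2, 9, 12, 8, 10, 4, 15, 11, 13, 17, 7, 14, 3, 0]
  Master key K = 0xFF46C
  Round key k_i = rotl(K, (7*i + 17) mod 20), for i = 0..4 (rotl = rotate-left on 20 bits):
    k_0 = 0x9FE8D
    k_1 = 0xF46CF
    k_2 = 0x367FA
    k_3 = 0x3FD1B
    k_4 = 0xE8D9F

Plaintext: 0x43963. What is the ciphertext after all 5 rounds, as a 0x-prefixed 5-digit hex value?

s_0 = plaintext = 0x43963
s_1 = Round(s_0, k_0) = 0x9B4C1
s_2 = Round(s_1, k_1) = 0x0EBED
s_3 = Round(s_2, k_2) = 0x530EB
s_4 = Round(s_3, k_3) = 0x6B640
s_5 = Round(s_4, k_4) = 0xD21E2

0xD21E2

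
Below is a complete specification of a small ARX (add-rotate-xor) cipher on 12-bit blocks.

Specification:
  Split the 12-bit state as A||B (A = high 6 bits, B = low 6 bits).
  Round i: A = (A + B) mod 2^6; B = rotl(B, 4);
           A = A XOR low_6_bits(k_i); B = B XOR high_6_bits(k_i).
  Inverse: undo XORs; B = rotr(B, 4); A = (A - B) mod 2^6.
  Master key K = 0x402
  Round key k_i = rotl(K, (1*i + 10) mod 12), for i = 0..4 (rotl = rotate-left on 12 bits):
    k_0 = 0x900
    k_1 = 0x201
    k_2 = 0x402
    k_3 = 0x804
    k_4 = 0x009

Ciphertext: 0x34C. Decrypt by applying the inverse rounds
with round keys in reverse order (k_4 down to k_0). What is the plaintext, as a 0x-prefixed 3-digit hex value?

0x501

s_0 = ciphertext = 0x34C
s_1 = InvRound(s_0, k_4) = 0x530
s_2 = InvRound(s_1, k_3) = 0x3C1
s_3 = InvRound(s_2, k_2) = 0x205
s_4 = InvRound(s_3, k_1) = 0x574
s_5 = InvRound(s_4, k_0) = 0x501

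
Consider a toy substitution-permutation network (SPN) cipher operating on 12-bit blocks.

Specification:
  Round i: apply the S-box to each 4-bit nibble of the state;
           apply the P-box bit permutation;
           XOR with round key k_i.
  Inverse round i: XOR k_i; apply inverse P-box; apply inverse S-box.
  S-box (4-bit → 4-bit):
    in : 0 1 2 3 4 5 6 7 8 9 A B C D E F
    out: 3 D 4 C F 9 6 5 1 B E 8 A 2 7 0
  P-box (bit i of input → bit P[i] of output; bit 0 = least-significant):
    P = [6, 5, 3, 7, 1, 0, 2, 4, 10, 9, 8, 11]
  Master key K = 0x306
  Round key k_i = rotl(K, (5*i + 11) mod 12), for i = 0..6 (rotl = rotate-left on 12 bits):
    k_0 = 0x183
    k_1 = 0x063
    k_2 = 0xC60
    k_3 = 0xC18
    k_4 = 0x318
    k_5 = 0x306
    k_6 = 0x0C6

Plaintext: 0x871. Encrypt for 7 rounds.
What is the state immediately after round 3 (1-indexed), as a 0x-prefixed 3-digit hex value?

0x69A

s_0 = plaintext = 0x871
s_1 = Round(s_0, k_0) = 0x54D
s_2 = Round(s_1, k_1) = 0xC54
s_3 = Round(s_2, k_2) = 0x69A
s_4 = Round(s_3, k_3) = 0xFA3
s_5 = Round(s_4, k_4) = 0x385
s_6 = Round(s_5, k_5) = 0xAC4
s_7 = Round(s_6, k_6) = 0xB3F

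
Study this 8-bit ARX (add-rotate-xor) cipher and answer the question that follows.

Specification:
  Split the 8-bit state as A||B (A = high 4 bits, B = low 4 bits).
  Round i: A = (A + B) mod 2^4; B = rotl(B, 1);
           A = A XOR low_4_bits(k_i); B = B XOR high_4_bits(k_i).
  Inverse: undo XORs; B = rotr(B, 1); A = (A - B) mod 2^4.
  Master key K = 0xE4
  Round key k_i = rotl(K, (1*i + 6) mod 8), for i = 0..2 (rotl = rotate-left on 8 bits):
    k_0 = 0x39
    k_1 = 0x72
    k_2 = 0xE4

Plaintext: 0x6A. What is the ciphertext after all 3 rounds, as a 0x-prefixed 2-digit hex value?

s_0 = plaintext = 0x6A
s_1 = Round(s_0, k_0) = 0x96
s_2 = Round(s_1, k_1) = 0xDB
s_3 = Round(s_2, k_2) = 0xC9

0xC9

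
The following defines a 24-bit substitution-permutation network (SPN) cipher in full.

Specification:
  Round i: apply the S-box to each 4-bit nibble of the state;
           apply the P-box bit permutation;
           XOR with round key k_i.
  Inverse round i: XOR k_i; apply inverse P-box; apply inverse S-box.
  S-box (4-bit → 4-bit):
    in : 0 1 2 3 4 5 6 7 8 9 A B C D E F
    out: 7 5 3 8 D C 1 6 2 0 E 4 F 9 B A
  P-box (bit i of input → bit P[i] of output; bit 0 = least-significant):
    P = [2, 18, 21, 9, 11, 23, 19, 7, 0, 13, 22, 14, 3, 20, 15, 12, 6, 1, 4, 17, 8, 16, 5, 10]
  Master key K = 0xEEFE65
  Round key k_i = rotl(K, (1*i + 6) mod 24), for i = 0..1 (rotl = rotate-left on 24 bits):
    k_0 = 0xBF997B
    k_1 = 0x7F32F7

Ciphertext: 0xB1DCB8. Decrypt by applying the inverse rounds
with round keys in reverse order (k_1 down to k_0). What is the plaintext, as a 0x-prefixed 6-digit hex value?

0xC1B686

s_0 = ciphertext = 0xB1DCB8
s_1 = InvRound(s_0, k_1) = 0x3E1C0E
s_2 = InvRound(s_1, k_0) = 0xC1B686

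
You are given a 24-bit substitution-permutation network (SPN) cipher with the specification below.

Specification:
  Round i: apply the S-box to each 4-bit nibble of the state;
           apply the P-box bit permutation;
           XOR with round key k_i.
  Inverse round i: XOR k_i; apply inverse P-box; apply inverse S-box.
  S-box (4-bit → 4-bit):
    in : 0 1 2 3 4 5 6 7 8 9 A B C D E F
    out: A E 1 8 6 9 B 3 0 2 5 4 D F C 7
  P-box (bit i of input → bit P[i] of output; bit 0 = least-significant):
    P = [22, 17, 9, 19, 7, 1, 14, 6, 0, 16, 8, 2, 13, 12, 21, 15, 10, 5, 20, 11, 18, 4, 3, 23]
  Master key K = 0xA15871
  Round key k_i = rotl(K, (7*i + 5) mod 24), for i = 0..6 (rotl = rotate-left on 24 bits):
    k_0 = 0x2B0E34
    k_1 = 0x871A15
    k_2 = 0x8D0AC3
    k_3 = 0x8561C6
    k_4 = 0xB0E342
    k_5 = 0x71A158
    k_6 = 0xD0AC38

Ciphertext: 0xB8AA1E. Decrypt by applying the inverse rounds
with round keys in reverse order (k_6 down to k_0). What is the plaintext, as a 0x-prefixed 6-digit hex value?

0x72F90F

s_0 = ciphertext = 0xB8AA1E
s_1 = InvRound(s_0, k_6) = 0x87B39C
s_2 = InvRound(s_1, k_5) = 0x5B435F
s_3 = InvRound(s_2, k_4) = 0x18C686
s_4 = InvRound(s_3, k_3) = 0x5A543E
s_5 = InvRound(s_4, k_2) = 0xDD96CF
s_6 = InvRound(s_5, k_1) = 0x4C3866
s_7 = InvRound(s_6, k_0) = 0x72F90F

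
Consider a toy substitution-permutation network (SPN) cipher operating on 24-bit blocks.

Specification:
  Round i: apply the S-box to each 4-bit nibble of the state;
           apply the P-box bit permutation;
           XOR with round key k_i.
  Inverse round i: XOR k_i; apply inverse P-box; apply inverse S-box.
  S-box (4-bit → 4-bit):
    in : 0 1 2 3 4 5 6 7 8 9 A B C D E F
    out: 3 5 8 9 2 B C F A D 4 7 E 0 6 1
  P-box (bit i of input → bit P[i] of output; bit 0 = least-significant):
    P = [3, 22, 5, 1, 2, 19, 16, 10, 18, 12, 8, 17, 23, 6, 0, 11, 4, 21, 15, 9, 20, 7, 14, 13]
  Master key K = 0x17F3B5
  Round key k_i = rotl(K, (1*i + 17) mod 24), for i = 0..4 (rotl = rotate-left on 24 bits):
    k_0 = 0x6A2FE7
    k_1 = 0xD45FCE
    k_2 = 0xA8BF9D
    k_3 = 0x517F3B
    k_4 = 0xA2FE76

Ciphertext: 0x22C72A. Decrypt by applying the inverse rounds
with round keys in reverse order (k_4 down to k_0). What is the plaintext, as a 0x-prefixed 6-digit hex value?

0x6F5CFE

s_0 = ciphertext = 0x22C72A
s_1 = InvRound(s_0, k_4) = 0x2F5EFF
s_2 = InvRound(s_1, k_3) = 0x544904
s_3 = InvRound(s_2, k_2) = 0x771080
s_4 = InvRound(s_3, k_1) = 0xA85693
s_5 = InvRound(s_4, k_0) = 0x6F5CFE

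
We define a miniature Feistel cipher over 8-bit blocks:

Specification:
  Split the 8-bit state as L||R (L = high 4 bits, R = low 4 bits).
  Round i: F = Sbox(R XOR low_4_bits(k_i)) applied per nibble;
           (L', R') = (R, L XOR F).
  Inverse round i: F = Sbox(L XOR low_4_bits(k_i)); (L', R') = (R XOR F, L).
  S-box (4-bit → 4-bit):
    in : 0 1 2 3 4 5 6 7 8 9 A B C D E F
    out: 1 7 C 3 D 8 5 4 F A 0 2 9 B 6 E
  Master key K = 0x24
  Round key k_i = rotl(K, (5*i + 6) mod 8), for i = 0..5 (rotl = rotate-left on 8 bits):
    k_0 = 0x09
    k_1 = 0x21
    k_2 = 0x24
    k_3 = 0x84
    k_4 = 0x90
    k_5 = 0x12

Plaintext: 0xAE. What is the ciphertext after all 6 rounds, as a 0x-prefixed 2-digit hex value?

s_0 = plaintext = 0xAE
s_1 = Round(s_0, k_0) = 0xEE
s_2 = Round(s_1, k_1) = 0xE0
s_3 = Round(s_2, k_2) = 0x03
s_4 = Round(s_3, k_3) = 0x34
s_5 = Round(s_4, k_4) = 0x4E
s_6 = Round(s_5, k_5) = 0xED

0xED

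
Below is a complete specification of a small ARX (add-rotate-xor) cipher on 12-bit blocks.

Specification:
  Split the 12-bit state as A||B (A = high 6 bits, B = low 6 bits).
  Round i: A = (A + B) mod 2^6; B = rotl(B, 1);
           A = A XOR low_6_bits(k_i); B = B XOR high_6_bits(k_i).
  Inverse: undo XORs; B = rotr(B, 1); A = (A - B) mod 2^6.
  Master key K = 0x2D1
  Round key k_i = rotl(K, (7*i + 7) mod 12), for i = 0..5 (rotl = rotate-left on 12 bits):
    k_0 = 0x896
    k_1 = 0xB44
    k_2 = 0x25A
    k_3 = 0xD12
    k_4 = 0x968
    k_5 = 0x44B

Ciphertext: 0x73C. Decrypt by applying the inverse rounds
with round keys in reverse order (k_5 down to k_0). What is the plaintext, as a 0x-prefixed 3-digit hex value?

0x036

s_0 = ciphertext = 0x73C
s_1 = InvRound(s_0, k_5) = 0x876
s_2 = InvRound(s_1, k_4) = 0x829
s_3 = InvRound(s_2, k_3) = 0x12E
s_4 = InvRound(s_3, k_2) = 0xAF3
s_5 = InvRound(s_4, k_1) = 0x80F
s_6 = InvRound(s_5, k_0) = 0x036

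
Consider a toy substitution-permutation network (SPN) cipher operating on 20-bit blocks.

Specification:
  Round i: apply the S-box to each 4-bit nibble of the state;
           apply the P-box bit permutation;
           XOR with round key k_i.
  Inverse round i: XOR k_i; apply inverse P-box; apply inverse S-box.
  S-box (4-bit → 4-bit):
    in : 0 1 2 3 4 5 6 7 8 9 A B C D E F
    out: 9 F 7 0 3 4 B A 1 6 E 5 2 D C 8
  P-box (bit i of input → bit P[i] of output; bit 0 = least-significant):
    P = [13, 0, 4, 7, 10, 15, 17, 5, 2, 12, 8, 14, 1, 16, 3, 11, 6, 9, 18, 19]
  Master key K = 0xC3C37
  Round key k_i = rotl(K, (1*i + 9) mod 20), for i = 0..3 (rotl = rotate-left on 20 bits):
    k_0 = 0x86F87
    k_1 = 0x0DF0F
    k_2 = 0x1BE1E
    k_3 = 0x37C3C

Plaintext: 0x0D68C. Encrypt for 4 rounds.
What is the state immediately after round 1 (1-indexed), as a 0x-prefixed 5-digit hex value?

s_0 = plaintext = 0x0D68C
s_1 = Round(s_0, k_0) = 0x033C8
s_2 = Round(s_1, k_1) = 0x87F4F
s_3 = Round(s_2, k_2) = 0x072DE
s_4 = Round(s_3, k_3) = 0x861C8

0x033C8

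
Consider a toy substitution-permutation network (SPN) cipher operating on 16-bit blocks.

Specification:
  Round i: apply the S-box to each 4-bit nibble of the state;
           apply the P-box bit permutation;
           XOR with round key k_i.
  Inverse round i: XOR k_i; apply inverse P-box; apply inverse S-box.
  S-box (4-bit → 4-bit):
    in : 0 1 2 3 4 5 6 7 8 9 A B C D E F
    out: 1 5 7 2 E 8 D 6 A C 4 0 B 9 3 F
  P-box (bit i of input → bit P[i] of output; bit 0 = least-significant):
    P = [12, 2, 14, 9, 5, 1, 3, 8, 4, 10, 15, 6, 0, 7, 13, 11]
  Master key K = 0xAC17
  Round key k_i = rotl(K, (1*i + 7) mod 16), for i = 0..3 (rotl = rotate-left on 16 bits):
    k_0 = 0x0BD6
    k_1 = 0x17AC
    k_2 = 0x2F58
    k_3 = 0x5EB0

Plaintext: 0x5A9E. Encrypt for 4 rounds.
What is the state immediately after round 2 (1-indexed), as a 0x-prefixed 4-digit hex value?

0xFA9C

s_0 = plaintext = 0x5A9E
s_1 = Round(s_0, k_0) = 0x92DA
s_2 = Round(s_1, k_1) = 0xFA9C
s_3 = Round(s_2, k_2) = 0x94D5
s_4 = Round(s_3, k_3) = 0xF1D0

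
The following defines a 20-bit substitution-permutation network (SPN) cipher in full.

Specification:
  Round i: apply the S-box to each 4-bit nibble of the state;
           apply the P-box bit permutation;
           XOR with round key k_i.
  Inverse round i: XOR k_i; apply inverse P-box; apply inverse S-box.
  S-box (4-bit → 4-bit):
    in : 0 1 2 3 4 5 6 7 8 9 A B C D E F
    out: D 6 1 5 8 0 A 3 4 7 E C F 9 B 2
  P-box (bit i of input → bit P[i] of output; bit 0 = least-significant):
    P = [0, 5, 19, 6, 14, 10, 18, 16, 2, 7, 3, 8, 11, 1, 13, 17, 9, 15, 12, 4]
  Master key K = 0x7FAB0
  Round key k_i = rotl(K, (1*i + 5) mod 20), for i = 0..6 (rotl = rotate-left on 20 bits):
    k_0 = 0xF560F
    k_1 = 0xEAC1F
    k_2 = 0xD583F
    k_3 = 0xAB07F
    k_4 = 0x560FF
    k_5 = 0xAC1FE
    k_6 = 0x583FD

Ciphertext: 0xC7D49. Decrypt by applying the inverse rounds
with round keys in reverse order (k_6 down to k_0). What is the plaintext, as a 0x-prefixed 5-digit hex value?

s_0 = ciphertext = 0xC7D49
s_1 = InvRound(s_0, k_6) = 0xC37E1
s_2 = InvRound(s_1, k_5) = 0xCA392
s_3 = InvRound(s_2, k_4) = 0x750DC
s_4 = InvRound(s_3, k_3) = 0xF1F09
s_5 = InvRound(s_4, k_2) = 0xD6D7F
s_6 = InvRound(s_5, k_1) = 0xF44D6
s_7 = InvRound(s_6, k_0) = 0x0515D

0x0515D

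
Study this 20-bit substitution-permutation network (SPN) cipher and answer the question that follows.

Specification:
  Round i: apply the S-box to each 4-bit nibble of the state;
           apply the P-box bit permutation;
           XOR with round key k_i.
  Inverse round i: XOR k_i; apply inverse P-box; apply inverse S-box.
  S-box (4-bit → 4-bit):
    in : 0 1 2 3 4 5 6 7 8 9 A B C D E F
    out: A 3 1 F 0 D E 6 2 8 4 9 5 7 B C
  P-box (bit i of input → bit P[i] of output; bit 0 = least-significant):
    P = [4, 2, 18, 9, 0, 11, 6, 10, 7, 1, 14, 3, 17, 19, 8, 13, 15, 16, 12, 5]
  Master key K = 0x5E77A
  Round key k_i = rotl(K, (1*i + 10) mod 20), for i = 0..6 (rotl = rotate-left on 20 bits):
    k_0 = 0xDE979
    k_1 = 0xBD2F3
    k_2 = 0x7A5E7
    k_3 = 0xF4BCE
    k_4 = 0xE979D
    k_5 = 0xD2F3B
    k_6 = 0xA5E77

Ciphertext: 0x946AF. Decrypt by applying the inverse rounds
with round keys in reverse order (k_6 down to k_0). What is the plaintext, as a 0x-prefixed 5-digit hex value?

0x30DE3

s_0 = ciphertext = 0x946AF
s_1 = InvRound(s_0, k_6) = 0x72B72
s_2 = InvRound(s_1, k_5) = 0x41954
s_3 = InvRound(s_2, k_4) = 0x21B39
s_4 = InvRound(s_3, k_3) = 0x68DCD
s_5 = InvRound(s_4, k_2) = 0x09084
s_6 = InvRound(s_5, k_1) = 0x017CE
s_7 = InvRound(s_6, k_0) = 0x30DE3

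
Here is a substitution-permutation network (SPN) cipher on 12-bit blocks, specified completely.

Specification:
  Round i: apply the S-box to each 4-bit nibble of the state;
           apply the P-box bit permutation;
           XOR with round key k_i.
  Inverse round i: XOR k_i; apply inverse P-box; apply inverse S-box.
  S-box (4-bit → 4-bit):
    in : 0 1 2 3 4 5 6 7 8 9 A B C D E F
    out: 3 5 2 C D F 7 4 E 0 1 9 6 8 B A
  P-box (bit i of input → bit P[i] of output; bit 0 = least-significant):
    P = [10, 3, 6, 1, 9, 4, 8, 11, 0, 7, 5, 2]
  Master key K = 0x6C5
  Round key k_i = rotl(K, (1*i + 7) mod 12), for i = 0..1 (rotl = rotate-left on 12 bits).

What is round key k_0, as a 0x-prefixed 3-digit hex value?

0x2B6

K = 0x6C5
k_0 = rotl(K, (1*0+7) mod 12) = rotl(K, 7) = 0x2B6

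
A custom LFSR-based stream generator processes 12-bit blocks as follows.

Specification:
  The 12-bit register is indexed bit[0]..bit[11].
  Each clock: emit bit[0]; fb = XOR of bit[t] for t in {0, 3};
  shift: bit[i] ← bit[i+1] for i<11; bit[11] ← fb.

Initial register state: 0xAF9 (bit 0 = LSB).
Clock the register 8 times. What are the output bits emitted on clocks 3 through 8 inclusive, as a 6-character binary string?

011111

reg_0 = 0xAF9
clock 1: out=1, reg = 0x57C
clock 2: out=0, reg = 0xABE
clock 3: out=0, reg = 0xD5F
clock 4: out=1, reg = 0x6AF
clock 5: out=1, reg = 0x357
clock 6: out=1, reg = 0x9AB
clock 7: out=1, reg = 0x4D5
clock 8: out=1, reg = 0xA6A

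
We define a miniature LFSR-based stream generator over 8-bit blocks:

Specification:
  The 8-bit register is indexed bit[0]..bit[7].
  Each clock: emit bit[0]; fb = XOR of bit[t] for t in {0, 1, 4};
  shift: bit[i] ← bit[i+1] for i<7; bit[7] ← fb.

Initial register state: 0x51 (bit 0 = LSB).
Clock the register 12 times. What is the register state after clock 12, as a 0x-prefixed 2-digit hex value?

0x9B

reg_0 = 0x51
clock 1: out=1, reg = 0x28
clock 2: out=0, reg = 0x14
clock 3: out=0, reg = 0x8A
clock 4: out=0, reg = 0xC5
clock 5: out=1, reg = 0xE2
clock 6: out=0, reg = 0xF1
clock 7: out=1, reg = 0x78
clock 8: out=0, reg = 0xBC
clock 9: out=0, reg = 0xDE
clock 10: out=0, reg = 0x6F
clock 11: out=1, reg = 0x37
clock 12: out=1, reg = 0x9B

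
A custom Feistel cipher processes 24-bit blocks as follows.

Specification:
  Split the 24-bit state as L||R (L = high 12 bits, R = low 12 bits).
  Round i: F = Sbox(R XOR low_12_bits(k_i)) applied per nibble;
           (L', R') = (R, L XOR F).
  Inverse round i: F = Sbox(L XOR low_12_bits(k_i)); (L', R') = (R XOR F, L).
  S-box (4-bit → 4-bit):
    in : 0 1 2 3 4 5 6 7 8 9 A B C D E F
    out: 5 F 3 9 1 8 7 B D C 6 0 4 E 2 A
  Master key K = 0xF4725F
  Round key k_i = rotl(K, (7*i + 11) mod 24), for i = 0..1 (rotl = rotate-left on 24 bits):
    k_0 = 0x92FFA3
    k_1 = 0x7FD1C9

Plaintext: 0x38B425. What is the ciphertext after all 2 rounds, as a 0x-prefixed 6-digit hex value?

0x35C7ED

s_0 = plaintext = 0x38B425
s_1 = Round(s_0, k_0) = 0x42535C
s_2 = Round(s_1, k_1) = 0x35C7ED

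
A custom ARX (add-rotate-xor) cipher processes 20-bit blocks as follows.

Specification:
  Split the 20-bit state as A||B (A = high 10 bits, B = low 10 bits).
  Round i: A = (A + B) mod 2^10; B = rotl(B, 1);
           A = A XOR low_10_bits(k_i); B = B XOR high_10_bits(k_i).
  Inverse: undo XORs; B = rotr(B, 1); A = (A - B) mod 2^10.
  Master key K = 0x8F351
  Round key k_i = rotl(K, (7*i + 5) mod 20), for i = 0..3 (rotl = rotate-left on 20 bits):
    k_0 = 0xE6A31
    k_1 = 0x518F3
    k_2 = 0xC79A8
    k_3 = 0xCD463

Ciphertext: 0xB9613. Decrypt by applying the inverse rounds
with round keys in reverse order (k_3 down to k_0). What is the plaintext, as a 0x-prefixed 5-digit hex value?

0xEA96D

s_0 = ciphertext = 0xB9613
s_1 = InvRound(s_0, k_3) = 0x7CC93
s_2 = InvRound(s_1, k_2) = 0x257C6
s_3 = InvRound(s_2, k_1) = 0xC9940
s_4 = InvRound(s_3, k_0) = 0xEA96D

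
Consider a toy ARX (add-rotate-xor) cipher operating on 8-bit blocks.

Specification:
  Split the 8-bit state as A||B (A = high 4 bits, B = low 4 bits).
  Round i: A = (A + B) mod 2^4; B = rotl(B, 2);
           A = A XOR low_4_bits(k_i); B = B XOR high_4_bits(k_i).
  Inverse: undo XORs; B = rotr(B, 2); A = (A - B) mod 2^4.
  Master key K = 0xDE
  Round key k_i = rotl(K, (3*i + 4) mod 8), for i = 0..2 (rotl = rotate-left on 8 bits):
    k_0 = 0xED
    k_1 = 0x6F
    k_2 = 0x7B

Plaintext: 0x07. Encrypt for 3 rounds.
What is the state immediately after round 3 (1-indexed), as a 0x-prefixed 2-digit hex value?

s_0 = plaintext = 0x07
s_1 = Round(s_0, k_0) = 0xA3
s_2 = Round(s_1, k_1) = 0x2A
s_3 = Round(s_2, k_2) = 0x7D

0x7D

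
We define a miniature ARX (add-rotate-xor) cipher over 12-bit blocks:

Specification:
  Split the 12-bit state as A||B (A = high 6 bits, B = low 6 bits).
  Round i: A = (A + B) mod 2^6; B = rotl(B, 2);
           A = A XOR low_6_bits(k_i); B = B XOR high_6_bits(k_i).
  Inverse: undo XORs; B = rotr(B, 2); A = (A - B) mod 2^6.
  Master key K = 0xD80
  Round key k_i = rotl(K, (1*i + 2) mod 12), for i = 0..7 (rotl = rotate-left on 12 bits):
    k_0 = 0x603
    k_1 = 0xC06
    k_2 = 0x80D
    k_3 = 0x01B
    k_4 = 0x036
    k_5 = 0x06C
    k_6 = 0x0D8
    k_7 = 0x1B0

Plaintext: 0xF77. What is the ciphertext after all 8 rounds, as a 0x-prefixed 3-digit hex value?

0x63E

s_0 = plaintext = 0xF77
s_1 = Round(s_0, k_0) = 0xDC7
s_2 = Round(s_1, k_1) = 0xE2C
s_3 = Round(s_2, k_2) = 0xA52
s_4 = Round(s_3, k_3) = 0x809
s_5 = Round(s_4, k_4) = 0x7E4
s_6 = Round(s_5, k_5) = 0xBD3
s_7 = Round(s_6, k_6) = 0x68E
s_8 = Round(s_7, k_7) = 0x63E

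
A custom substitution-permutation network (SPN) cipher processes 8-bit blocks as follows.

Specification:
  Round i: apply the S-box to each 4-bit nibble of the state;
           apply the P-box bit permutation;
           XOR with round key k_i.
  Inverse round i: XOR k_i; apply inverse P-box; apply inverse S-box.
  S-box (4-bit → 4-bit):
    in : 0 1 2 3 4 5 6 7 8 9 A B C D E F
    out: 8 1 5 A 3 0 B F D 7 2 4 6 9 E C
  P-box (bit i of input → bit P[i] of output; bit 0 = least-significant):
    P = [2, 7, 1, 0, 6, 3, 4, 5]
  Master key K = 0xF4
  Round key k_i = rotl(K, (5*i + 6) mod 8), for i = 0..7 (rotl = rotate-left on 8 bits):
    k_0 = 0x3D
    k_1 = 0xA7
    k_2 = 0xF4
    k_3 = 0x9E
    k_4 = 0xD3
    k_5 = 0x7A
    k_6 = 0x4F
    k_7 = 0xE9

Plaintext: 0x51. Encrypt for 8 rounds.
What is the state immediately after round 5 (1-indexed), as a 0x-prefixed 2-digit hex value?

s_0 = plaintext = 0x51
s_1 = Round(s_0, k_0) = 0x39
s_2 = Round(s_1, k_1) = 0x09
s_3 = Round(s_2, k_2) = 0x52
s_4 = Round(s_3, k_3) = 0x98
s_5 = Round(s_4, k_4) = 0x8C
s_6 = Round(s_5, k_5) = 0x88
s_7 = Round(s_6, k_6) = 0x38
s_8 = Round(s_7, k_7) = 0xC6

0x8C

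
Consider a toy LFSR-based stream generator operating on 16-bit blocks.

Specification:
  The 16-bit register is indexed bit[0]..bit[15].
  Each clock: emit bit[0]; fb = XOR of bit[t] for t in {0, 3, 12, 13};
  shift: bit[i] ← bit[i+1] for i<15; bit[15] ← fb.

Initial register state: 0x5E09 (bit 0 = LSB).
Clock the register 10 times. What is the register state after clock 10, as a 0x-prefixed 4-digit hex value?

0x61D7

reg_0 = 0x5E09
clock 1: out=1, reg = 0xAF04
clock 2: out=0, reg = 0xD782
clock 3: out=0, reg = 0xEBC1
clock 4: out=1, reg = 0x75E0
clock 5: out=0, reg = 0x3AF0
clock 6: out=0, reg = 0x1D78
clock 7: out=0, reg = 0x0EBC
clock 8: out=0, reg = 0x875E
clock 9: out=0, reg = 0xC3AF
clock 10: out=1, reg = 0x61D7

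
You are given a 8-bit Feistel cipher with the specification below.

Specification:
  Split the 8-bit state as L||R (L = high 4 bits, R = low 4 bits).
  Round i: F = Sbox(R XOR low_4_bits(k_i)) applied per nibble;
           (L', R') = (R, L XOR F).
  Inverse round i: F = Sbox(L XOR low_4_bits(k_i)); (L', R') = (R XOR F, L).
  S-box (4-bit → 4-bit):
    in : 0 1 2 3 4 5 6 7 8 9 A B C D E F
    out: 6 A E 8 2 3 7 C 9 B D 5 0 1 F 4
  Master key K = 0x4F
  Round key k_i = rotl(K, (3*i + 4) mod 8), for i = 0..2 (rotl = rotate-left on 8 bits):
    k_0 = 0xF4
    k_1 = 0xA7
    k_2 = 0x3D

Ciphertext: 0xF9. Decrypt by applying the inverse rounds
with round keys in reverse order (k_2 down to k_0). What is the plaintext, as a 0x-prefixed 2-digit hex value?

s_0 = ciphertext = 0xF9
s_1 = InvRound(s_0, k_2) = 0x7F
s_2 = InvRound(s_1, k_1) = 0x97
s_3 = InvRound(s_2, k_0) = 0x69

0x69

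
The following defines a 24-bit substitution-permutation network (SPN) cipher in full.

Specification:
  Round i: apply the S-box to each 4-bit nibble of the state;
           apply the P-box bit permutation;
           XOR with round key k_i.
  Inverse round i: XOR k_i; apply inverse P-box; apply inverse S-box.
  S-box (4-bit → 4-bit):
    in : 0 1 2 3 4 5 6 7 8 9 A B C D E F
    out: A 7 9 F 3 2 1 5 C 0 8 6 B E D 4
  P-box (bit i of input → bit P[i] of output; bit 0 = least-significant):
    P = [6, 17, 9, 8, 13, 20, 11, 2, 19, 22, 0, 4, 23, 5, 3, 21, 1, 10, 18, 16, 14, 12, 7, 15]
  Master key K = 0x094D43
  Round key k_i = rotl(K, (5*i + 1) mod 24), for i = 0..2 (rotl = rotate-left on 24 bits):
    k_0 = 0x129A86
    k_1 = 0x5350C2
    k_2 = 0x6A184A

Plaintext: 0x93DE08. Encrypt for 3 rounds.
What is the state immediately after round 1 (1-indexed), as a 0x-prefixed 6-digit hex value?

s_0 = plaintext = 0x93DE08
s_1 = Round(s_0, k_0) = 0x2F9DB9
s_2 = Round(s_1, k_1) = 0x0798D3
s_3 = Round(s_2, k_2) = 0x7C831D

0x2F9DB9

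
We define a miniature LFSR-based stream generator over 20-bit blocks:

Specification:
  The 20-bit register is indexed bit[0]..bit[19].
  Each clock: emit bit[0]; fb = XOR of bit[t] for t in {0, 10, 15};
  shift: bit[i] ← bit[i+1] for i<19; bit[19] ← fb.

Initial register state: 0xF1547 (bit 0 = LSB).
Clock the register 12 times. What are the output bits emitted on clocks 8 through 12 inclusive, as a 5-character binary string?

reg_0 = 0xF1547
clock 1: out=1, reg = 0x78AA3
clock 2: out=1, reg = 0x3C551
clock 3: out=1, reg = 0x9E2A8
clock 4: out=0, reg = 0xCF154
clock 5: out=0, reg = 0xE78AA
clock 6: out=0, reg = 0x73C55
clock 7: out=1, reg = 0x39E2A
clock 8: out=0, reg = 0x1CF15
clock 9: out=1, reg = 0x8E78A
clock 10: out=0, reg = 0x473C5
clock 11: out=1, reg = 0xA39E2
clock 12: out=0, reg = 0x51CF1

01010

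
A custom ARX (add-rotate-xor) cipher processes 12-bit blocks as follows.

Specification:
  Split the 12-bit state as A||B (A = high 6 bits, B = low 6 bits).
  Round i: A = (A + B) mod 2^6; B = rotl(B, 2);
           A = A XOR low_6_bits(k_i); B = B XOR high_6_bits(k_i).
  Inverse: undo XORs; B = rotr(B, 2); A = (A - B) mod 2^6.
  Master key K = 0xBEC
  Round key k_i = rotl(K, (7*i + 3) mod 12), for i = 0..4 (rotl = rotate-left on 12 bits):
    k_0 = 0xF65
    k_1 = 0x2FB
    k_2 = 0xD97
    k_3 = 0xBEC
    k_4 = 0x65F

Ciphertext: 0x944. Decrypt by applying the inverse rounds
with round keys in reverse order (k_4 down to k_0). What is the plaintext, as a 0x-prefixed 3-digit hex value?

s_0 = ciphertext = 0x944
s_1 = InvRound(s_0, k_4) = 0x8D7
s_2 = InvRound(s_1, k_3) = 0x04E
s_3 = InvRound(s_2, k_2) = 0x20E
s_4 = InvRound(s_3, k_1) = 0x891
s_5 = InvRound(s_4, k_0) = 0xF0B

0xF0B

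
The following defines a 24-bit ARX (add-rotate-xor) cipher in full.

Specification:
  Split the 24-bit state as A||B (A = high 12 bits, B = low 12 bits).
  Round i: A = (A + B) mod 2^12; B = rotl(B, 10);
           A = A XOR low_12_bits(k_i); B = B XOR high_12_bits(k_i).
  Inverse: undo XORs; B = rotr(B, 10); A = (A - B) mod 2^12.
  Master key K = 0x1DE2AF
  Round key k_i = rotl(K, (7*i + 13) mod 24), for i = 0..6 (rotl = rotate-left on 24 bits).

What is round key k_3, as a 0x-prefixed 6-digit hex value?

K = 0x1DE2AF
k_0 = rotl(K, (7*0+13) mod 24) = rotl(K, 13) = 0x55E3BC
k_1 = rotl(K, (7*1+13) mod 24) = rotl(K, 20) = 0xF1DE2A
k_2 = rotl(K, (7*2+13) mod 24) = rotl(K, 3) = 0xEF1578
k_3 = rotl(K, (7*3+13) mod 24) = rotl(K, 10) = 0x8ABC77

0x8ABC77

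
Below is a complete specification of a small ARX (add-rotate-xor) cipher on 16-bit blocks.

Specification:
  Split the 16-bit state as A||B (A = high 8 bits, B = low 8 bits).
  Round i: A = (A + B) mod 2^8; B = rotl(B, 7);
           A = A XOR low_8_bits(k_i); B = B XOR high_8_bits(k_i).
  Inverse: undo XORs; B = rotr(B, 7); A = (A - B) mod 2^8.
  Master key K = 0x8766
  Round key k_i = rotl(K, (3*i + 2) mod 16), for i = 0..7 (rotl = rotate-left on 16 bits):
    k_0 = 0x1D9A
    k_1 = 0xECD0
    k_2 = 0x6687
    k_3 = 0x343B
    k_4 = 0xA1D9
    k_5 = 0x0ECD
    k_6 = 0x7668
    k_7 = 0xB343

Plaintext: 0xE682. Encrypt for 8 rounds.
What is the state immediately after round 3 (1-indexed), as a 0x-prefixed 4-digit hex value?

s_0 = plaintext = 0xE682
s_1 = Round(s_0, k_0) = 0xF25C
s_2 = Round(s_1, k_1) = 0x9EC2
s_3 = Round(s_2, k_2) = 0xE707
s_4 = Round(s_3, k_3) = 0xD5B7
s_5 = Round(s_4, k_4) = 0x557A
s_6 = Round(s_5, k_5) = 0x0233
s_7 = Round(s_6, k_6) = 0x5DEF
s_8 = Round(s_7, k_7) = 0x0F44

0xE707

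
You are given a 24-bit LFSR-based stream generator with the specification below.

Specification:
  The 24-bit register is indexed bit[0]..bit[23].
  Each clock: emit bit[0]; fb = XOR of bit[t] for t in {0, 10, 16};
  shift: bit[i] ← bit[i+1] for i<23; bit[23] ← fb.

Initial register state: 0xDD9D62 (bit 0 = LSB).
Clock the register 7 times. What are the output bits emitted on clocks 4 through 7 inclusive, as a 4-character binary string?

0011

reg_0 = 0xDD9D62
clock 1: out=0, reg = 0x6ECEB1
clock 2: out=1, reg = 0x376758
clock 3: out=0, reg = 0x1BB3AC
clock 4: out=0, reg = 0x8DD9D6
clock 5: out=0, reg = 0xC6ECEB
clock 6: out=1, reg = 0x637675
clock 7: out=1, reg = 0xB1BB3A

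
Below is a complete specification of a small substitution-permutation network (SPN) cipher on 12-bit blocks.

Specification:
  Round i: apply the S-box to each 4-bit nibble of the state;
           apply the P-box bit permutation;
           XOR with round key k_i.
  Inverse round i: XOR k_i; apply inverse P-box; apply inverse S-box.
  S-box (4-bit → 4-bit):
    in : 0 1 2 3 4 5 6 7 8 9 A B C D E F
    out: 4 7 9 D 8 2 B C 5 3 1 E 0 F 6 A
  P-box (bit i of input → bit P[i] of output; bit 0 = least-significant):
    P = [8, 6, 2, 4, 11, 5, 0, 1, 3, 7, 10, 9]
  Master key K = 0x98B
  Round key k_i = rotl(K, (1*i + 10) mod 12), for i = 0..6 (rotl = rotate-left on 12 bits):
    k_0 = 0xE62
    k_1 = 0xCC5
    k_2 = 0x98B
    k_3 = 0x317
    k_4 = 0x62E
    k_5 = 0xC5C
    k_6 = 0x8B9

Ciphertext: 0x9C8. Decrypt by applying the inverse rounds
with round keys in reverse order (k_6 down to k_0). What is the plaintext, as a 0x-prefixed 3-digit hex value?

0xFA3

s_0 = ciphertext = 0x9C8
s_1 = InvRound(s_0, k_6) = 0xCE6
s_2 = InvRound(s_1, k_5) = 0x9F4
s_3 = InvRound(s_2, k_4) = 0xD26
s_4 = InvRound(s_3, k_3) = 0x714
s_5 = InvRound(s_4, k_2) = 0xD37
s_6 = InvRound(s_5, k_1) = 0x5F6
s_7 = InvRound(s_6, k_0) = 0xFA3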